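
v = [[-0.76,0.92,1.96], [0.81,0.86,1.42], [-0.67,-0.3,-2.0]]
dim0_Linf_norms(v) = [0.81, 0.92, 2.0]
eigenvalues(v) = [(-1.39+0.8j), (-1.39-0.8j), (0.88+0j)]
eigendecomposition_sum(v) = [[(-0.42+0.75j),  (0.3-0.05j),  (0.88+1.15j)], [0.30+0.14j,  -0.03-0.12j,  (0.41-0.37j)], [(-0.32-0.48j),  -0.07+0.19j,  (-0.95+0.17j)]] + [[(-0.42-0.75j), 0.30+0.05j, (0.88-1.15j)], [0.30-0.14j, (-0.03+0.12j), 0.41+0.37j], [(-0.32+0.48j), -0.07-0.19j, -0.95-0.17j]] + [[(0.07+0j), (0.31-0j), (0.2-0j)], [(0.21+0j), (0.91-0j), (0.59-0j)], [-0.04-0.00j, -0.17+0.00j, -0.11+0.00j]]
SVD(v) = [[0.61, -0.79, 0.08], [0.51, 0.47, 0.72], [-0.6, -0.41, 0.69]] @ diag([3.3671077667087452, 1.2647677438321179, 0.5287228399941238]) @ [[0.1, 0.35, 0.93], [0.99, -0.16, -0.05], [0.13, 0.92, -0.36]]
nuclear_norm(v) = 5.16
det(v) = 2.25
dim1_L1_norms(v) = [3.64, 3.09, 2.97]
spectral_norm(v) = 3.37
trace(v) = -1.90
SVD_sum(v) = [[0.21, 0.73, 1.92],  [0.18, 0.60, 1.59],  [-0.21, -0.72, -1.89]] + [[-0.98, 0.16, 0.05], [0.58, -0.09, -0.03], [-0.51, 0.08, 0.03]] + [[0.01, 0.04, -0.01], [0.05, 0.35, -0.14], [0.05, 0.33, -0.13]]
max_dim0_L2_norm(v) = 3.14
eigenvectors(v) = [[(0.79+0j), 0.79-0.00j, 0.32+0.00j], [(-0.02-0.3j), -0.02+0.30j, 0.93+0.00j], [(-0.24+0.47j), -0.24-0.47j, (-0.17+0j)]]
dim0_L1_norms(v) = [2.24, 2.08, 5.38]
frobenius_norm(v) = 3.64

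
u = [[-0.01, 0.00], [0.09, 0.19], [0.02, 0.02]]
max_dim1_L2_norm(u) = 0.21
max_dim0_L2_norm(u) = 0.19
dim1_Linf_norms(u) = [0.01, 0.19, 0.02]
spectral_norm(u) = 0.21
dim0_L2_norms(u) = [0.09, 0.19]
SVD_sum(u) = [[-0.00, -0.0], [0.09, 0.19], [0.01, 0.02]] + [[-0.01, 0.00],  [-0.0, 0.00],  [0.01, -0.00]]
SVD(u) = [[-0.02, -0.69], [0.99, -0.11], [0.13, 0.72]] @ diag([0.21196635142409684, 0.013048596244665249]) @ [[0.43, 0.90], [0.90, -0.43]]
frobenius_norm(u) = 0.21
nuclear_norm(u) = 0.23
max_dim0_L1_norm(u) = 0.21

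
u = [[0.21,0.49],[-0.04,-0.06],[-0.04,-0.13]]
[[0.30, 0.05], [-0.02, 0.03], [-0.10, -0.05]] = u@ [[-1.19, -2.45], [1.13, 1.15]]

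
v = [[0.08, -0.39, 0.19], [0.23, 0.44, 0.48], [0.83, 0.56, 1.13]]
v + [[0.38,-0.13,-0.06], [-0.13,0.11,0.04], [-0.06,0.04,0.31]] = [[0.46, -0.52, 0.13],[0.10, 0.55, 0.52],[0.77, 0.6, 1.44]]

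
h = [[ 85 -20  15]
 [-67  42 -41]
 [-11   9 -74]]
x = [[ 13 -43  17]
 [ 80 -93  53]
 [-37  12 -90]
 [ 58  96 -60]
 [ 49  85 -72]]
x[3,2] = -60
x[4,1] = 85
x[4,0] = 49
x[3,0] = 58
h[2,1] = 9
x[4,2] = -72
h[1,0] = -67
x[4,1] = 85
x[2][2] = -90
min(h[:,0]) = -67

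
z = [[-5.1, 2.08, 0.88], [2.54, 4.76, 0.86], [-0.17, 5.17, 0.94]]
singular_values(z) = [7.48, 5.72, 0.16]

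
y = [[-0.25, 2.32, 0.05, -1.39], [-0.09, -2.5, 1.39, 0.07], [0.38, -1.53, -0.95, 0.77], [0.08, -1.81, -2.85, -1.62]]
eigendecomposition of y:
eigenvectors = [[(-0.97+0j), (-0.12-0.54j), -0.12+0.54j, (0.09+0j)], [-0.03+0.00j, (0.2+0.17j), (0.2-0.17j), (0.45+0j)], [(-0.14+0j), -0.10+0.41j, (-0.1-0.41j), -0.02+0.00j], [0.21+0.00j, (-0.67+0j), (-0.67-0j), (0.89+0j)]]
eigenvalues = [(0.15+0j), (-1.51+2.26j), (-1.51-2.26j), (-2.45+0j)]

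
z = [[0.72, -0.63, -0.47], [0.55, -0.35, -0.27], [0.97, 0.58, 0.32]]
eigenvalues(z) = [(0.35+0.84j), (0.35-0.84j), (-0+0j)]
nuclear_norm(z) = 2.44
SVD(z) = [[-0.68,-0.50,-0.54], [-0.48,-0.24,0.84], [-0.55,0.83,-0.08]] @ diag([1.347887372318109, 1.0940743067223289, 0.0010212323132633362]) @ [[-0.96, 0.2, 0.2], [0.28, 0.81, 0.52], [0.06, -0.55, 0.83]]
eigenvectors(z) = [[-0.02+0.50j,(-0.02-0.5j),(0.06+0j)], [(0.06+0.32j),(0.06-0.32j),-0.55+0.00j], [(0.8+0j),(0.8-0j),0.83+0.00j]]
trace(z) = 0.69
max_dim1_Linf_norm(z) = 0.97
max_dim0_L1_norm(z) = 2.24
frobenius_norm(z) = 1.74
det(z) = -0.00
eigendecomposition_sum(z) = [[(0.36+0.32j),-0.32+0.17j,(-0.23+0.09j)],[0.27+0.15j,(-0.17+0.15j),(-0.14+0.09j)],[(0.49-0.59j),0.29+0.49j,0.16+0.37j]] + [[(0.36-0.32j), -0.32-0.17j, (-0.23-0.09j)], [0.27-0.15j, (-0.17-0.15j), -0.14-0.09j], [0.49+0.59j, (0.29-0.49j), 0.16-0.37j]] + [[(-0-0j), 0.00+0.00j, -0.00+0.00j], [0j, (-0-0j), 0.00-0.00j], [-0.00-0.00j, 0.00+0.00j, -0.00+0.00j]]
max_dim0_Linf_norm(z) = 0.97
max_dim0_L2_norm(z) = 1.33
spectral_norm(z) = 1.35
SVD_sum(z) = [[0.87, -0.19, -0.18], [0.63, -0.13, -0.13], [0.71, -0.15, -0.15]] + [[-0.15, -0.44, -0.29], [-0.08, -0.22, -0.14], [0.26, 0.73, 0.47]] + [[-0.00,0.0,-0.00],[0.00,-0.00,0.00],[-0.0,0.0,-0.0]]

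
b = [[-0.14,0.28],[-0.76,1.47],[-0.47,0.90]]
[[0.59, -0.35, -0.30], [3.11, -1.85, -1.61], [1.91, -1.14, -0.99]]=b @ [[-0.73, 1.39, 0.76], [1.74, -0.54, -0.70]]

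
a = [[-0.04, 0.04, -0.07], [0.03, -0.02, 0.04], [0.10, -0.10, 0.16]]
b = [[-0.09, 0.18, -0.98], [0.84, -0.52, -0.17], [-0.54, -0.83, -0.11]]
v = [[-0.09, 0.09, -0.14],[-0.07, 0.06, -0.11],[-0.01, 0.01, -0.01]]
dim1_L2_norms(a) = [0.09, 0.05, 0.21]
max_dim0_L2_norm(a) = 0.18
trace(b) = -0.72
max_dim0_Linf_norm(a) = 0.16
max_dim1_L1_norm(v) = 0.32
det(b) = 1.00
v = b @ a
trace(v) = -0.04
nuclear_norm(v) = 0.25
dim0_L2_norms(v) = [0.11, 0.11, 0.18]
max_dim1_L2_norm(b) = 1.0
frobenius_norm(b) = 1.73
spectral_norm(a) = 0.24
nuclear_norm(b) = 3.00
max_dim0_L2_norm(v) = 0.18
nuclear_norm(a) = 0.25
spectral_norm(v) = 0.24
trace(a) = 0.10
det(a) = 0.00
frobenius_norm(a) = 0.24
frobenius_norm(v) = 0.24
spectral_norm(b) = 1.00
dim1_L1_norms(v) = [0.32, 0.24, 0.03]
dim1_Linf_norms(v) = [0.14, 0.11, 0.01]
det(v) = 0.00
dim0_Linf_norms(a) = [0.1, 0.1, 0.16]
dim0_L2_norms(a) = [0.11, 0.11, 0.18]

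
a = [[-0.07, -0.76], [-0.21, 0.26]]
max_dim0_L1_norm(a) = 1.02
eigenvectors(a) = [[-0.94, 0.79], [-0.33, -0.62]]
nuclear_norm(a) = 1.02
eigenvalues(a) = [-0.34, 0.53]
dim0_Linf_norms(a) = [0.21, 0.76]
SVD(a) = [[-0.95, 0.32], [0.32, 0.95]] @ diag([0.8032454714900628, 0.22135201045101646]) @ [[-0.0, 1.0], [-1.0, -0.00]]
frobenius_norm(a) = 0.83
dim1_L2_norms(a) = [0.76, 0.33]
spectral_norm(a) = 0.80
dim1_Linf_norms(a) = [0.76, 0.26]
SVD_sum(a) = [[0.00, -0.76], [-0.0, 0.26]] + [[-0.07, -0.00],[-0.21, -0.0]]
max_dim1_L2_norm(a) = 0.76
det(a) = -0.18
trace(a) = 0.19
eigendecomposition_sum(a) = [[-0.23, -0.30], [-0.08, -0.1]] + [[0.16, -0.46], [-0.13, 0.36]]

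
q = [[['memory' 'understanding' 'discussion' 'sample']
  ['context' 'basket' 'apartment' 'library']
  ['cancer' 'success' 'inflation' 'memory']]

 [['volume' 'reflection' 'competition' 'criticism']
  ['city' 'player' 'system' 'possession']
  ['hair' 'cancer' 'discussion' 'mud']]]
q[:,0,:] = [['memory', 'understanding', 'discussion', 'sample'], ['volume', 'reflection', 'competition', 'criticism']]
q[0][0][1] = 'understanding'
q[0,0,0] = 'memory'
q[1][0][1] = 'reflection'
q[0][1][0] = 'context'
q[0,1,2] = 'apartment'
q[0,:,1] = ['understanding', 'basket', 'success']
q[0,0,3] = 'sample'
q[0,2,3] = 'memory'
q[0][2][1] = 'success'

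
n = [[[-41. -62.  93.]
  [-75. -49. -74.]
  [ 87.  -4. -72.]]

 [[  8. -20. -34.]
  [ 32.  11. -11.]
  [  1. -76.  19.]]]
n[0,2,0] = 87.0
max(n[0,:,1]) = -4.0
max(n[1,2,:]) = 19.0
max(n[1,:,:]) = 32.0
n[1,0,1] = -20.0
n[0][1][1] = -49.0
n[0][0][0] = -41.0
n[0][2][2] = -72.0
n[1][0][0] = 8.0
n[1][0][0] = 8.0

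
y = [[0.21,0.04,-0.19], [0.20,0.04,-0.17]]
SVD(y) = [[-0.73,-0.68], [-0.68,0.73]] @ diag([0.39020507765503953, 0.006324347573027391]) @ [[-0.74, -0.14, 0.65],[0.59, 0.33, 0.74]]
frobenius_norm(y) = 0.39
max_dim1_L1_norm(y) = 0.44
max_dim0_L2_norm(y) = 0.29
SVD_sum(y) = [[0.21, 0.04, -0.19], [0.2, 0.04, -0.17]] + [[-0.00, -0.00, -0.00], [0.0, 0.00, 0.00]]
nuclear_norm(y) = 0.40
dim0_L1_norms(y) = [0.41, 0.08, 0.36]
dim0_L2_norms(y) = [0.29, 0.06, 0.25]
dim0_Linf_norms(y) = [0.21, 0.04, 0.19]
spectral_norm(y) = 0.39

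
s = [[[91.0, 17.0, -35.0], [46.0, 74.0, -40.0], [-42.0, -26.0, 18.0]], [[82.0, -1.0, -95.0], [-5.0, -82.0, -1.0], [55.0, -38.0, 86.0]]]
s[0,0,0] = 91.0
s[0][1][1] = 74.0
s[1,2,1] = -38.0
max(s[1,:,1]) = -1.0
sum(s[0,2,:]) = -50.0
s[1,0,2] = -95.0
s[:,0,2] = [-35.0, -95.0]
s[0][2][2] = 18.0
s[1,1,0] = -5.0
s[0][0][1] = 17.0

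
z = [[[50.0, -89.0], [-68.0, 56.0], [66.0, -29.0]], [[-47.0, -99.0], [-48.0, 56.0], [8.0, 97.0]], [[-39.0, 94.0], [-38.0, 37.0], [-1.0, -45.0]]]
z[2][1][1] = 37.0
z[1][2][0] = 8.0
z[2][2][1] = -45.0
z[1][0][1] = -99.0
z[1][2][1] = 97.0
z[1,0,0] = -47.0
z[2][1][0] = -38.0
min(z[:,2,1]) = -45.0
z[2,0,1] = 94.0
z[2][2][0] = -1.0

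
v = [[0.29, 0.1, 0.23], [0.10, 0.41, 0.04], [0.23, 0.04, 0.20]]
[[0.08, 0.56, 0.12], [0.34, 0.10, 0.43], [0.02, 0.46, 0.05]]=v @ [[1.03,  1.42,  0.05], [0.71,  -0.17,  1.03], [-1.24,  0.71,  -0.01]]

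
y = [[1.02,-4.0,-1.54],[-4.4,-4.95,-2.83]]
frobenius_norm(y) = 8.44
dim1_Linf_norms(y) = [4.0, 4.95]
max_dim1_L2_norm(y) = 7.2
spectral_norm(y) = 7.82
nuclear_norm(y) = 11.00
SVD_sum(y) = [[-1.51, -2.64, -1.37],[-3.21, -5.59, -2.91]] + [[2.53, -1.36, -0.17], [-1.19, 0.64, 0.08]]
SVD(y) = [[-0.43, -0.90], [-0.9, 0.43]] @ diag([7.8194035029633975, 3.1843883019888977]) @ [[0.45, 0.79, 0.41], [-0.88, 0.47, 0.06]]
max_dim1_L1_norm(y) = 12.18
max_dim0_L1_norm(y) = 8.95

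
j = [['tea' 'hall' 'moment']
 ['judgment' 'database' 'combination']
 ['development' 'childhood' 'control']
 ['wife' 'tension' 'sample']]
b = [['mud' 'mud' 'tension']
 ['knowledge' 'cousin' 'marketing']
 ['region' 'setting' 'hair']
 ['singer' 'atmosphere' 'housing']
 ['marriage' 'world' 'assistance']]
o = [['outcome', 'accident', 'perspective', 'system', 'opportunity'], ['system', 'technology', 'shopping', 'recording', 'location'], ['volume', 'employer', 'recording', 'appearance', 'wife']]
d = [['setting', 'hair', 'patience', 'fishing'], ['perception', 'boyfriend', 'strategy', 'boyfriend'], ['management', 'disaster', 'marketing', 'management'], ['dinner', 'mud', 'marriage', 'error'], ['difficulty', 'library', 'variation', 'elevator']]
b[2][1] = 'setting'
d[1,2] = 'strategy'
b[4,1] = 'world'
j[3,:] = ['wife', 'tension', 'sample']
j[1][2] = 'combination'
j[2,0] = 'development'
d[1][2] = 'strategy'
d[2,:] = ['management', 'disaster', 'marketing', 'management']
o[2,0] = 'volume'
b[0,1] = 'mud'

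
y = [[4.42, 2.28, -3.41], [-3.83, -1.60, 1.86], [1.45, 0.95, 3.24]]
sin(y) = [[2.88, 1.4, 6.54], [-0.97, 0.11, -5.68], [-1.86, -1.2, 0.58]]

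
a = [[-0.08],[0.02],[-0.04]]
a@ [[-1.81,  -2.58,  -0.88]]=[[0.14,0.21,0.07], [-0.04,-0.05,-0.02], [0.07,0.10,0.04]]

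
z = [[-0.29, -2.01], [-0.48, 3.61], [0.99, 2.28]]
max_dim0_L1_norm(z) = 7.9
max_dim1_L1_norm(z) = 4.09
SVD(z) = [[0.43, 0.17], [-0.76, 0.60], [-0.49, -0.78]] @ diag([4.7253456130503055, 1.111894256314977]) @ [[-0.05, -1.0],[-1.00, 0.05]]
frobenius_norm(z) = 4.85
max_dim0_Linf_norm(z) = 3.61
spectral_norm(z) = 4.73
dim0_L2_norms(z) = [1.14, 4.72]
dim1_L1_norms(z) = [2.3, 4.09, 3.27]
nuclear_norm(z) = 5.84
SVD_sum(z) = [[-0.11, -2.02], [0.19, 3.57], [0.12, 2.33]] + [[-0.18, 0.01],  [-0.67, 0.04],  [0.87, -0.05]]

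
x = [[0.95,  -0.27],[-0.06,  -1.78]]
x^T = [[0.95, -0.06], [-0.27, -1.78]]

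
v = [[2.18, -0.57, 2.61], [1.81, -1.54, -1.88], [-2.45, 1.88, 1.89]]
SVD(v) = [[-0.1, 0.99, 0.09],[-0.63, -0.13, 0.76],[0.77, 0.02, 0.64]] @ diag([4.7240799485244915, 3.4443095967266277, 0.017321716014847225]) @ [[-0.69,  0.52,  0.5],  [0.54,  -0.09,  0.84],  [-0.48,  -0.85,  0.22]]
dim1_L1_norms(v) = [5.36, 5.23, 6.22]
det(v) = -0.28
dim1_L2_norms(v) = [3.45, 3.03, 3.62]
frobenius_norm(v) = 5.85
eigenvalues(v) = [(1.28+2.69j), (1.28-2.69j), (-0.03+0j)]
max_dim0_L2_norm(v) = 3.75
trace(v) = 2.53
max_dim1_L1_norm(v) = 6.22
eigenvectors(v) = [[(-0.64+0j), (-0.64-0j), 0.48+0.00j],[(-0.1+0.47j), (-0.1-0.47j), (0.85+0j)],[0.20-0.56j, (0.2+0.56j), (-0.22+0j)]]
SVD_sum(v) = [[0.34, -0.26, -0.25], [2.06, -1.57, -1.50], [-2.49, 1.9, 1.82]] + [[1.84,  -0.31,  2.86],[-0.25,  0.04,  -0.38],[0.05,  -0.01,  0.07]] + [[-0.00, -0.00, 0.00], [-0.01, -0.01, 0.00], [-0.01, -0.01, 0.00]]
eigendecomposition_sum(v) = [[1.09+1.02j,-0.27-0.97j,1.31-1.55j], [0.91-0.64j,-0.75+0.05j,(-0.92-1.19j)], [(-1.23+0.64j),(0.94+0.06j),(0.94+1.63j)]] + [[1.09-1.02j, (-0.27+0.97j), (1.31+1.55j)], [(0.91+0.64j), -0.75-0.05j, (-0.92+1.19j)], [(-1.23-0.64j), (0.94-0.06j), 0.94-1.63j]] + [[(-0-0j),(-0.02+0j),(-0.02+0j)], [(-0-0j),-0.04+0.00j,-0.03+0.00j], [0j,0.01-0.00j,0.01-0.00j]]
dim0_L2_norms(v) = [3.75, 2.5, 3.73]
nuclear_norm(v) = 8.19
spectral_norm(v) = 4.72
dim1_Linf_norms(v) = [2.61, 1.88, 2.45]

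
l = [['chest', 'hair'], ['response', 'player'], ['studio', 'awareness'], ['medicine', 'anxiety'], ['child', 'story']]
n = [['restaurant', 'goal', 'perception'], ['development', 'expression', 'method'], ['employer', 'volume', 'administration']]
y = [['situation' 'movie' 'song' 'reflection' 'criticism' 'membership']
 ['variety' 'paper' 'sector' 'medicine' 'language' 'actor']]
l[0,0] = 'chest'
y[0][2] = 'song'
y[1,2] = 'sector'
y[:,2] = ['song', 'sector']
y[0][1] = 'movie'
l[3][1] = 'anxiety'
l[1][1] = 'player'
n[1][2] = 'method'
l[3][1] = 'anxiety'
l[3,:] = ['medicine', 'anxiety']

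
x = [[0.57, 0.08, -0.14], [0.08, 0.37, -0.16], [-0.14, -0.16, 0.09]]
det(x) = 0.00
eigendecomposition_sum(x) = [[0.48, 0.23, -0.18], [0.23, 0.11, -0.09], [-0.18, -0.09, 0.07]] + [[0.09, -0.15, 0.04], [-0.15, 0.26, -0.07], [0.04, -0.07, 0.02]] + [[0.0, 0.00, 0.00], [0.00, 0.00, 0.00], [0.0, 0.00, 0.00]]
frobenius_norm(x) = 0.76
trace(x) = 1.03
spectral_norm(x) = 0.66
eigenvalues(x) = [0.66, 0.37, 0.0]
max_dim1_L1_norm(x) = 0.79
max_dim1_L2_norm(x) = 0.59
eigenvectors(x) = [[0.85, 0.49, 0.17], [0.41, -0.84, 0.36], [-0.32, 0.23, 0.92]]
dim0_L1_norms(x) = [0.79, 0.61, 0.39]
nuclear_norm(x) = 1.03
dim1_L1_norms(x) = [0.79, 0.61, 0.39]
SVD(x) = [[-0.85, 0.49, 0.17], [-0.41, -0.84, 0.36], [0.32, 0.23, 0.92]] @ diag([0.6617791073105577, 0.36762488749409833, 0.0005960051953439557]) @ [[-0.85, -0.41, 0.32], [0.49, -0.84, 0.23], [0.17, 0.36, 0.92]]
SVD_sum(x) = [[0.48,0.23,-0.18],[0.23,0.11,-0.09],[-0.18,-0.09,0.07]] + [[0.09, -0.15, 0.04], [-0.15, 0.26, -0.07], [0.04, -0.07, 0.02]] + [[0.00, 0.0, 0.00],[0.0, 0.0, 0.0],[0.0, 0.0, 0.00]]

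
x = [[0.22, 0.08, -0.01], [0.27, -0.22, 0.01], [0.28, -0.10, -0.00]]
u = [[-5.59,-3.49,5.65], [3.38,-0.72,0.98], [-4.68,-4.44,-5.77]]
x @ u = [[-0.91, -0.78, 1.38], [-2.30, -0.83, 1.25], [-1.9, -0.91, 1.48]]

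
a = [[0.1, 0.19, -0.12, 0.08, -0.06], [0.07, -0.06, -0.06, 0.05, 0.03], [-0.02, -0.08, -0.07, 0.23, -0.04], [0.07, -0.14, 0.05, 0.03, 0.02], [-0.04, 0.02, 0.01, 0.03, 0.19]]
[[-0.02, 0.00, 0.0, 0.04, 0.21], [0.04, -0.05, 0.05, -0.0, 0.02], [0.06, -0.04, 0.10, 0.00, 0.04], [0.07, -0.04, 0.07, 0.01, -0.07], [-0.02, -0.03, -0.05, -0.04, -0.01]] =a @[[0.32, -0.17, 0.30, 0.24, 0.34], [-0.29, 0.20, -0.32, 0.14, 0.56], [0.14, 0.2, 0.06, 0.22, -0.39], [0.20, -0.11, 0.32, 0.11, 0.25], [-0.07, -0.22, -0.24, -0.18, -0.08]]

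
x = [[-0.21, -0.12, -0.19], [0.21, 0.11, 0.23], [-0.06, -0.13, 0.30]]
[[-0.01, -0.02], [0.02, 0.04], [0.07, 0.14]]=x @ [[-0.06,-0.12], [-0.10,-0.19], [0.19,0.37]]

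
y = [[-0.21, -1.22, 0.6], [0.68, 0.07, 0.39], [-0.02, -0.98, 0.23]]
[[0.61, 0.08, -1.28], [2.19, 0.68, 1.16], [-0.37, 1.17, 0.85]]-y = [[0.82, 1.30, -1.88], [1.51, 0.61, 0.77], [-0.35, 2.15, 0.62]]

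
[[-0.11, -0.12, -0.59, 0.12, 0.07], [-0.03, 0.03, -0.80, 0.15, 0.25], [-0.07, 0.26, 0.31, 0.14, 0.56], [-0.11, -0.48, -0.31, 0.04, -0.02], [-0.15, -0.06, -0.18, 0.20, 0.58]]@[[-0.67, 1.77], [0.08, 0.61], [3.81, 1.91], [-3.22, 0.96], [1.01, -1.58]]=[[-2.50,-1.39],[-3.26,-1.81],[1.36,-0.12],[-1.29,-1.01],[-0.65,-1.37]]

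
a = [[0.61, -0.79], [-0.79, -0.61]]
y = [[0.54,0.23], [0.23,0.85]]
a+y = [[1.15, -0.56], [-0.56, 0.24]]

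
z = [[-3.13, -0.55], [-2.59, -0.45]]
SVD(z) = [[-0.77, -0.64], [-0.64, 0.77]] @ diag([4.124316300917775, 0.003879430875958658]) @ [[0.99, 0.17],  [-0.17, 0.99]]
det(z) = -0.02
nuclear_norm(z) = 4.13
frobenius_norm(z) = 4.12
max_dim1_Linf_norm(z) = 3.13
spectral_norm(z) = 4.12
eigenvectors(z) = [[-0.77, 0.17], [-0.64, -0.98]]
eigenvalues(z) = [-3.58, 0.0]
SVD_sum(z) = [[-3.13, -0.55], [-2.59, -0.45]] + [[0.0, -0.00], [-0.0, 0.0]]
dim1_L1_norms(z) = [3.68, 3.04]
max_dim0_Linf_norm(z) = 3.13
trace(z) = -3.58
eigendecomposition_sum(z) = [[-3.13,-0.55], [-2.59,-0.45]] + [[0.00, -0.00], [-0.00, 0.0]]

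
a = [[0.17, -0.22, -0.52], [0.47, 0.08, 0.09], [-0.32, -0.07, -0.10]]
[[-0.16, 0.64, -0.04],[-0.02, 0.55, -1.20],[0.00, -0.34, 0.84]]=a @ [[-0.07,1.19,-2.42],  [-0.21,1.48,0.02],  [0.37,-1.47,-0.72]]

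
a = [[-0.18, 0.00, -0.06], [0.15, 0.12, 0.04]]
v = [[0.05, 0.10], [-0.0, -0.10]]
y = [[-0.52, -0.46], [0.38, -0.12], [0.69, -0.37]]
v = a @ y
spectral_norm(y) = 0.95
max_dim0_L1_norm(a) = 0.33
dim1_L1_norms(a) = [0.24, 0.31]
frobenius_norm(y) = 1.12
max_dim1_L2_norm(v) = 0.11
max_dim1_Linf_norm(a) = 0.18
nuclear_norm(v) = 0.18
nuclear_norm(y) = 1.54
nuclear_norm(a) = 0.35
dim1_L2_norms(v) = [0.11, 0.1]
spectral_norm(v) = 0.15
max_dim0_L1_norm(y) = 1.59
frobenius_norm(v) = 0.15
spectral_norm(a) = 0.26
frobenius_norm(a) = 0.27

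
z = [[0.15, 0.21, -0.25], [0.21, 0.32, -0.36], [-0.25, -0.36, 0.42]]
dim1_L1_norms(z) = [0.61, 0.89, 1.03]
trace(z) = 0.89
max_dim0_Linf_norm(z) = 0.42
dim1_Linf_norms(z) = [0.25, 0.36, 0.42]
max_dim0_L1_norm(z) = 1.03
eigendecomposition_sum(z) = [[0.15, 0.21, -0.25], [0.21, 0.31, -0.36], [-0.25, -0.36, 0.42]] + [[-0.0, -0.00, -0.0], [-0.00, -0.0, -0.00], [-0.00, -0.00, -0.0]] + [[0.00, -0.00, -0.0], [-0.00, 0.01, 0.0], [-0.0, 0.00, 0.0]]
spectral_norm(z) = 0.88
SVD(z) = [[-0.41, 0.56, 0.72], [-0.60, -0.76, 0.25], [0.69, -0.33, 0.65]] @ diag([0.8795373701734874, 0.010675631071533805, 0.00021300124502117332]) @ [[-0.41, -0.60, 0.69], [0.56, -0.76, -0.33], [-0.72, -0.25, -0.65]]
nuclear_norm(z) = 0.89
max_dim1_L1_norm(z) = 1.03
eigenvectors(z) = [[-0.41, -0.72, -0.56], [-0.60, -0.25, 0.76], [0.69, -0.65, 0.33]]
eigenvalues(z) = [0.88, -0.0, 0.01]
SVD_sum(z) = [[0.15, 0.21, -0.25], [0.21, 0.31, -0.36], [-0.25, -0.36, 0.42]] + [[0.00, -0.00, -0.00], [-0.0, 0.01, 0.00], [-0.00, 0.0, 0.00]] + [[-0.0, -0.0, -0.00], [-0.00, -0.00, -0.00], [-0.0, -0.00, -0.0]]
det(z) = -0.00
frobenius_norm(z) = 0.88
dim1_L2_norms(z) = [0.36, 0.53, 0.61]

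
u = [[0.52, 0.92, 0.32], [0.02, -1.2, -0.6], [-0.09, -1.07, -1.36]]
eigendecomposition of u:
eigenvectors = [[1.00,0.32,-0.29], [0.03,-0.61,0.55], [-0.07,0.72,0.79]]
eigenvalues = [0.53, -0.5, -2.07]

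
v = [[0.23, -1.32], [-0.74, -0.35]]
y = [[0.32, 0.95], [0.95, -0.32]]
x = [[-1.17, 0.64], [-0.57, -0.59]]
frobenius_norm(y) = 1.42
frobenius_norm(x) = 1.57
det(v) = -1.06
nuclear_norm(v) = 2.14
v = x @ y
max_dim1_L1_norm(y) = 1.27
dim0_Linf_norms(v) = [0.74, 1.32]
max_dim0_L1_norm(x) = 1.74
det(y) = -1.00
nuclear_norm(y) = 2.00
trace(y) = 0.00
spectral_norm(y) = 1.00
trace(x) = -1.76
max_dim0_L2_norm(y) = 1.0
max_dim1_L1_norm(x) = 1.81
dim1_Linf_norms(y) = [0.95, 0.95]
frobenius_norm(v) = 1.57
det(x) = 1.06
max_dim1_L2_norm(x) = 1.33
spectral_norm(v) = 1.37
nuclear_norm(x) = 2.14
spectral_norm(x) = 1.36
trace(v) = -0.12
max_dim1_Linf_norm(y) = 0.95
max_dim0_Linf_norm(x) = 1.17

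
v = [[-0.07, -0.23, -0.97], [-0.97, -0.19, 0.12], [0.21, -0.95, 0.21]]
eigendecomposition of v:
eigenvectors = [[0.61+0.00j, (0.2-0.53j), 0.20+0.53j], [0.67+0.00j, (0.22+0.48j), 0.22-0.48j], [0.42+0.00j, -0.64+0.00j, (-0.64-0j)]]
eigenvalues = [(-1+0j), (0.47+0.88j), (0.47-0.88j)]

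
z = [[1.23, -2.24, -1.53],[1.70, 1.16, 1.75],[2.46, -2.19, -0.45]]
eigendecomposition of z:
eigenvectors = [[(0.43+0.32j), 0.43-0.32j, -0.37+0.00j], [(0.11-0.57j), 0.11+0.57j, -0.63+0.00j], [(0.62+0j), 0.62-0.00j, 0.69+0.00j]]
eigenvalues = [(0.85+3.26j), (0.85-3.26j), (0.24+0j)]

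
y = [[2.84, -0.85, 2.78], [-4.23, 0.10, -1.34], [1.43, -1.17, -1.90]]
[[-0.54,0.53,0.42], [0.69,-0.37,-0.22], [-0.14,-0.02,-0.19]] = y @ [[-0.15,0.05,0.01], [0.00,-0.1,-0.04], [-0.04,0.11,0.13]]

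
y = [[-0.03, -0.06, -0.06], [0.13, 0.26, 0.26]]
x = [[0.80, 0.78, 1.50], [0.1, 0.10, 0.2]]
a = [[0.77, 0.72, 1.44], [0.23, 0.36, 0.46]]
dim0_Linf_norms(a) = [0.77, 0.72, 1.44]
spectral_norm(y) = 0.40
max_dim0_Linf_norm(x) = 1.5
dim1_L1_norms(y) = [0.15, 0.65]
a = y + x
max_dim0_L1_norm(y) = 0.32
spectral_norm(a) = 1.89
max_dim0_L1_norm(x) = 1.7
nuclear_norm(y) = 0.40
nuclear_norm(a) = 2.00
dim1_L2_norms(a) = [1.78, 0.63]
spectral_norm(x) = 1.89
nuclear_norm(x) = 1.89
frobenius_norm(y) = 0.40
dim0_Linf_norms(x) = [0.8, 0.78, 1.5]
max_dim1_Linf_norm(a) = 1.44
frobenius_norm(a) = 1.89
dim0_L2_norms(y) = [0.13, 0.27, 0.27]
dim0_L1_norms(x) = [0.9, 0.88, 1.7]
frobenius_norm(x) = 1.89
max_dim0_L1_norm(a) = 1.9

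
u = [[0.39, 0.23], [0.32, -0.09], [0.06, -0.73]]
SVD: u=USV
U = [[0.32, 0.74], [-0.10, 0.64], [-0.94, 0.19]]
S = [0.77, 0.51]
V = [[0.05, 1.00], [1.00, -0.05]]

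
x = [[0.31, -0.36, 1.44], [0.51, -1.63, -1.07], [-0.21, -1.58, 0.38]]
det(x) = -2.38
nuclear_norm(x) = 4.70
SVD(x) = [[0.01, 0.83, -0.55], [-0.81, -0.32, -0.49], [-0.58, 0.46, 0.67]] @ diag([2.3552862167562414, 1.7824741633076828, 0.5670208940582753]) @ [[-0.12, 0.95, 0.28], [0.00, -0.28, 0.96], [-0.99, -0.12, -0.03]]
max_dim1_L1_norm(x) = 3.21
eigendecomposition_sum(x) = [[0.18+0.51j, (-0.34+0.41j), (0.65-0.57j)], [0.12-0.03j, 0.08+0.08j, -0.11-0.15j], [(-0.18+0.22j), (-0.28-0.04j), (0.43+0.14j)]] + [[0.18-0.51j, -0.34-0.41j, 0.65+0.57j], [0.12+0.03j, 0.08-0.08j, -0.11+0.15j], [(-0.18-0.22j), (-0.28+0.04j), (0.43-0.14j)]] + [[(-0.05-0j), 0.31-0.00j, 0.15+0.00j], [(0.28+0j), -1.79+0.00j, (-0.86-0j)], [(0.16+0j), -1.02+0.00j, (-0.49-0j)]]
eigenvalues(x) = [(0.69+0.73j), (0.69-0.73j), (-2.33+0j)]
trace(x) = -0.94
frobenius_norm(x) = 3.01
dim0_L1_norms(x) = [1.03, 3.57, 2.89]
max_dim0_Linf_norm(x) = 1.63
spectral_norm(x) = 2.36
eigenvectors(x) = [[0.87+0.00j, (0.87-0j), (-0.15+0j)],  [(0.02-0.19j), (0.02+0.19j), 0.86+0.00j],  [0.24+0.40j, 0.24-0.40j, 0.49+0.00j]]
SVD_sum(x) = [[-0.0, 0.02, 0.01], [0.24, -1.82, -0.54], [0.17, -1.30, -0.39]] + [[0.0,-0.42,1.42], [-0.00,0.16,-0.54], [0.00,-0.23,0.78]] + [[0.31, 0.04, 0.01], [0.28, 0.03, 0.01], [-0.38, -0.05, -0.01]]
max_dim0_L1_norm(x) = 3.57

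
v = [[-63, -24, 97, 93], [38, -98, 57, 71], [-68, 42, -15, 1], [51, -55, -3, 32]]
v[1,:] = [38, -98, 57, 71]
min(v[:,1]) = -98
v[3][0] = 51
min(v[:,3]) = 1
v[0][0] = -63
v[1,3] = 71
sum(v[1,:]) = 68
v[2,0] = -68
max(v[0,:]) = 97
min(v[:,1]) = -98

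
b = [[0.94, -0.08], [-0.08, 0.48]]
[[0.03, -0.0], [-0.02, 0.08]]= b@[[0.03, 0.01], [-0.03, 0.16]]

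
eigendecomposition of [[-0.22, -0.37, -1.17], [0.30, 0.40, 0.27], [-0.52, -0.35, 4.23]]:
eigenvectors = [[(0.25+0j),0.76+0.00j,0.76-0.00j], [-0.05+0.00j,-0.64-0.05j,(-0.64+0.05j)], [(-0.97+0j),(0.04-0j),0.04+0.00j]]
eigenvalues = [(4.35+0j), (0.03+0.03j), (0.03-0.03j)]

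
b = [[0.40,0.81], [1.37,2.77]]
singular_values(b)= [3.22, 0.0]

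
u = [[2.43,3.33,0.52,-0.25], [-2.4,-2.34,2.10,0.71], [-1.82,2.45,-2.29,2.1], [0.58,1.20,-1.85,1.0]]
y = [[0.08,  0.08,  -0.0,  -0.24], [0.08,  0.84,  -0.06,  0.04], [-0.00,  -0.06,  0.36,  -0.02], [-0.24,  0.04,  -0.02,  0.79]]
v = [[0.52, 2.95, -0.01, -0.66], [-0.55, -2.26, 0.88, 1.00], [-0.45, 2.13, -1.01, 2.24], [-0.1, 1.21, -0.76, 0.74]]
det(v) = 0.06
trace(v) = -2.01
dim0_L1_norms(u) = [7.23, 9.32, 6.76, 4.06]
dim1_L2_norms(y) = [0.27, 0.85, 0.37, 0.83]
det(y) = -0.00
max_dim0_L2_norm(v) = 4.45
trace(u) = -1.20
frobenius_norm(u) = 7.66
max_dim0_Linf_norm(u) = 3.33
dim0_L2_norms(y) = [0.27, 0.85, 0.37, 0.83]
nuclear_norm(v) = 8.24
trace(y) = 2.07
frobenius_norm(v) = 5.47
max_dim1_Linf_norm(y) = 0.84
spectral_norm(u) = 5.94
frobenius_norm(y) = 1.27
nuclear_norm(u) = 12.98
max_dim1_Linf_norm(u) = 3.33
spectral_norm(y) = 0.88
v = u @ y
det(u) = -34.40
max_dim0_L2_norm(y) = 0.85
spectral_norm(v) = 4.64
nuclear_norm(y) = 2.08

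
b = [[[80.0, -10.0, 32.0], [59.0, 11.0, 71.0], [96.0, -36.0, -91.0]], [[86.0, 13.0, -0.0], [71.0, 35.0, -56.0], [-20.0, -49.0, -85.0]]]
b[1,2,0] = -20.0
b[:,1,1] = [11.0, 35.0]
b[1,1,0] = 71.0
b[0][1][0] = 59.0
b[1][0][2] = -0.0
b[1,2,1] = -49.0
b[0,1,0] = 59.0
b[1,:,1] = [13.0, 35.0, -49.0]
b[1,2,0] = -20.0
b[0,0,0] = 80.0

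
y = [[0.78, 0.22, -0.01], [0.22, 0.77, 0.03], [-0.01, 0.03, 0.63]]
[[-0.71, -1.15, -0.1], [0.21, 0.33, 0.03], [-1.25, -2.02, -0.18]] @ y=[[-0.81,-1.04,-0.09], [0.24,0.3,0.03], [-1.42,-1.84,-0.16]]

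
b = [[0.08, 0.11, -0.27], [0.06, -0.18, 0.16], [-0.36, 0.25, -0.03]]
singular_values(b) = [0.48, 0.34, 0.03]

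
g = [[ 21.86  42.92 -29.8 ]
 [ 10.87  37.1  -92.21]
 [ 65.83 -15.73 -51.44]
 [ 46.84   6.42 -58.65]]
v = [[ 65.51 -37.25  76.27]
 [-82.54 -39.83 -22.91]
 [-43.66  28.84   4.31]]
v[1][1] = -39.83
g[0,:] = [21.86, 42.92, -29.8]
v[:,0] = [65.51, -82.54, -43.66]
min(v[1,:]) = -82.54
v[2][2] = 4.31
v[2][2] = 4.31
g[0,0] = 21.86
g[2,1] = -15.73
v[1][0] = -82.54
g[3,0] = 46.84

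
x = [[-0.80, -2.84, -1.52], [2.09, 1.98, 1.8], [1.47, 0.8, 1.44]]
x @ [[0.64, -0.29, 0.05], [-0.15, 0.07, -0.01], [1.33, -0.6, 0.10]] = [[-2.11, 0.95, -0.16],[3.43, -1.55, 0.26],[2.74, -1.23, 0.21]]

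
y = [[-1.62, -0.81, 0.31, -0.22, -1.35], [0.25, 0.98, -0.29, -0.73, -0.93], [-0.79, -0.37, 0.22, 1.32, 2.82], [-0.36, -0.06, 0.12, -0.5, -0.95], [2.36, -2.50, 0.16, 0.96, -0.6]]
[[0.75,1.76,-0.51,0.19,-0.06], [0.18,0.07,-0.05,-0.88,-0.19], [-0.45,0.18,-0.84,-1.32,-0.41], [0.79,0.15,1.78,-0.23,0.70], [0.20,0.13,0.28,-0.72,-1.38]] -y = [[2.37, 2.57, -0.82, 0.41, 1.29],[-0.07, -0.91, 0.24, -0.15, 0.74],[0.34, 0.55, -1.06, -2.64, -3.23],[1.15, 0.21, 1.66, 0.27, 1.65],[-2.16, 2.63, 0.12, -1.68, -0.78]]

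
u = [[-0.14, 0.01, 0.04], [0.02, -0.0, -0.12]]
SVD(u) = [[-0.83, 0.55], [0.55, 0.83]] @ diag([0.1622212765202975, 0.09891540549441821]) @ [[0.79,-0.05,-0.61], [-0.61,0.06,-0.79]]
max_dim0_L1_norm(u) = 0.16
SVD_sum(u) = [[-0.11, 0.01, 0.08],  [0.07, -0.0, -0.05]] + [[-0.03, 0.0, -0.04], [-0.05, 0.00, -0.07]]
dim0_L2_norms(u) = [0.14, 0.01, 0.13]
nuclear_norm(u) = 0.26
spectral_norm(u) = 0.16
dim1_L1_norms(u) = [0.19, 0.14]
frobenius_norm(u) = 0.19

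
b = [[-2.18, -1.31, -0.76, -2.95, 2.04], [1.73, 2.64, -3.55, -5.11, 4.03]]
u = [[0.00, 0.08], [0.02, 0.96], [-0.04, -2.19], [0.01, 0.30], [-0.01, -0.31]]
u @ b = [[0.14, 0.21, -0.28, -0.41, 0.32], [1.62, 2.51, -3.42, -4.96, 3.91], [-3.7, -5.73, 7.80, 11.31, -8.91], [0.50, 0.78, -1.07, -1.56, 1.23], [-0.51, -0.81, 1.11, 1.61, -1.27]]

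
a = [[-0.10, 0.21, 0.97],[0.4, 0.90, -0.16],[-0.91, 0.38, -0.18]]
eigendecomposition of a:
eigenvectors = [[-0.02-0.68j,-0.02+0.68j,(0.27+0j)], [-0.06+0.19j,(-0.06-0.19j),(0.96+0j)], [0.70+0.00j,0.70-0.00j,(0.1+0j)]]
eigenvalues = [(-0.19+0.98j), (-0.19-0.98j), (1+0j)]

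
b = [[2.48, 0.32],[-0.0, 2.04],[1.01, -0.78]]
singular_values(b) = [2.68, 2.21]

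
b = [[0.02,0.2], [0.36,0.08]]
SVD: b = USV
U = [[-0.22,-0.97], [-0.97,0.22]]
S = [0.38, 0.19]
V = [[-0.95, -0.33],[0.33, -0.95]]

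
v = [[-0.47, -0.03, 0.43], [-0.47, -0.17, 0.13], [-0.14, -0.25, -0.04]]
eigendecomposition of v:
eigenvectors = [[(-0.42+0.39j),-0.42-0.39j,0.51+0.00j],[(-0.66+0j),-0.66-0.00j,(-0.6+0j)],[-0.42-0.24j,-0.42+0.24j,(0.62+0j)]]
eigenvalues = [(-0.39+0.32j), (-0.39-0.32j), (0.09+0j)]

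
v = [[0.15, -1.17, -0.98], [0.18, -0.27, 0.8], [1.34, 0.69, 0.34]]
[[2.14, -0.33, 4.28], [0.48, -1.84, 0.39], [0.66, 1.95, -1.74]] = v@[[1.31, 0.92, 0.44], [-1.49, 1.95, -3.06], [-0.2, -1.85, -0.65]]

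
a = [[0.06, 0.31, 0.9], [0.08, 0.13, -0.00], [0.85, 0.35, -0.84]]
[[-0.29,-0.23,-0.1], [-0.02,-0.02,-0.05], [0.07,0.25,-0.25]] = a @ [[-0.15,  0.31,  -0.21], [-0.1,  -0.38,  -0.24], [-0.28,  -0.14,  -0.02]]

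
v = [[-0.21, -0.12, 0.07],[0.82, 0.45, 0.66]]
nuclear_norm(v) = 1.35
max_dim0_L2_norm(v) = 0.85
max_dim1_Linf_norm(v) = 0.82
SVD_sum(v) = [[-0.12, -0.06, -0.09], [0.83, 0.46, 0.64]] + [[-0.09, -0.06, 0.16],[-0.01, -0.01, 0.02]]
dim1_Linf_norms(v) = [0.21, 0.82]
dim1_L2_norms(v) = [0.25, 1.14]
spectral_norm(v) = 1.16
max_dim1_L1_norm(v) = 1.93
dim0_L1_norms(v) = [1.03, 0.57, 0.73]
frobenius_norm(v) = 1.17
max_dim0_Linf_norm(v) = 0.82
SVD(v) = [[-0.14,0.99], [0.99,0.14]] @ diag([1.1558375662260543, 0.19478069848070606]) @ [[0.73, 0.40, 0.56],[-0.48, -0.29, 0.83]]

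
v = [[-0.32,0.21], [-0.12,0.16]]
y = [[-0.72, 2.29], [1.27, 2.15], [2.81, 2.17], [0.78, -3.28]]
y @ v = [[-0.04, 0.22], [-0.66, 0.61], [-1.16, 0.94], [0.14, -0.36]]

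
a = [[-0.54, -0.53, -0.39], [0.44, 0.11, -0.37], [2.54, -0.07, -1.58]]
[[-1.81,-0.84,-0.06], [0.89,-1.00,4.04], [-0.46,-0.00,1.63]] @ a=[[0.46, 0.87, 1.11], [9.34, -0.86, -6.36], [4.39, 0.13, -2.40]]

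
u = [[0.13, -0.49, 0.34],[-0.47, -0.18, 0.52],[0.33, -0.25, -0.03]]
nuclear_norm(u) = 1.45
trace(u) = -0.08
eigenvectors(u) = [[-0.79, 0.60, 0.49], [0.10, 0.80, 0.58], [-0.6, 0.01, 0.65]]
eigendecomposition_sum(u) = [[0.44,-0.33,-0.04], [-0.05,0.04,0.01], [0.33,-0.25,-0.03]] + [[-0.31, -0.16, 0.38], [-0.42, -0.22, 0.52], [-0.0, -0.0, 0.0]] + [[0.00,-0.00,-0.00], [0.00,-0.00,-0.0], [0.0,-0.00,-0.0]]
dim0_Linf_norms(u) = [0.47, 0.49, 0.52]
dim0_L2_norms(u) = [0.59, 0.58, 0.62]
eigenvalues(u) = [0.45, -0.52, -0.0]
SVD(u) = [[0.56, -0.64, -0.53], [0.83, 0.40, 0.39], [-0.04, -0.65, 0.76]] @ diag([0.8161619822015741, 0.6344118490013093, 0.0011066415577181232]) @ [[-0.4, -0.51, 0.76], [-0.77, 0.64, 0.02], [-0.5, -0.58, -0.65]]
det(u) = 0.00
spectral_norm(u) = 0.82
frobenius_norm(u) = 1.03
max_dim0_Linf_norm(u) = 0.52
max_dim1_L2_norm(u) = 0.72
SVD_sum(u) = [[-0.18,-0.23,0.35],  [-0.27,-0.34,0.52],  [0.01,0.01,-0.02]] + [[0.31, -0.26, -0.01],[-0.20, 0.16, 0.0],[0.32, -0.26, -0.01]] + [[0.0, 0.00, 0.00], [-0.0, -0.0, -0.0], [-0.0, -0.0, -0.0]]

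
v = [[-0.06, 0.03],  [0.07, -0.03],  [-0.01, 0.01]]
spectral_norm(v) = 0.10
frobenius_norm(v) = 0.10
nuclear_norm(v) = 0.11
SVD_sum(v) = [[-0.06, 0.03], [0.07, -0.03], [-0.01, 0.01]] + [[0.0, 0.00], [0.00, 0.00], [0.00, 0.00]]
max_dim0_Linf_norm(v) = 0.07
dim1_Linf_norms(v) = [0.06, 0.07, 0.01]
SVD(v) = [[-0.66, -0.32], [0.74, -0.43], [-0.13, -0.85]] @ diag([0.10231089173342435, 0.005699248433918562]) @ [[0.91, -0.42], [-0.42, -0.91]]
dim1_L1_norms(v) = [0.09, 0.1, 0.02]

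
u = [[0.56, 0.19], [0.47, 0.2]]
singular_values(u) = [0.78, 0.03]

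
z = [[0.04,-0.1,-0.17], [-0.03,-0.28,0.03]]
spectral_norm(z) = 0.30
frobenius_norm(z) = 0.35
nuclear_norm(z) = 0.48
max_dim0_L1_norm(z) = 0.38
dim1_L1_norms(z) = [0.31, 0.34]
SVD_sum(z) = [[-0.00, -0.12, -0.02], [-0.01, -0.27, -0.04]] + [[0.04, 0.02, -0.15], [-0.02, -0.01, 0.07]]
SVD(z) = [[0.4, 0.92], [0.92, -0.4]] @ diag([0.29959872289023204, 0.17589941797101533]) @ [[-0.04, -0.99, -0.14], [0.28, 0.12, -0.95]]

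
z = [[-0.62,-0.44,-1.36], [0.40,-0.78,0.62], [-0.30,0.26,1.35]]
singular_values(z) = [2.06, 0.96, 0.63]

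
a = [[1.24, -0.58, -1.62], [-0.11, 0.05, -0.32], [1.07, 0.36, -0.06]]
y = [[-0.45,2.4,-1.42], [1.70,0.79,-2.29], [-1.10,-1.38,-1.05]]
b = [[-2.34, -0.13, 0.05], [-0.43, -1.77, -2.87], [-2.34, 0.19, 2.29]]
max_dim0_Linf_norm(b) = 2.87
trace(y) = -0.71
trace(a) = 1.23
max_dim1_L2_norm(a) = 2.12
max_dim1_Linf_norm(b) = 2.87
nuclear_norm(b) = 7.87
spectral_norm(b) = 4.23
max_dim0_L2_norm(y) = 2.89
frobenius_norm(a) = 2.43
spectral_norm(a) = 2.22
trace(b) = -1.82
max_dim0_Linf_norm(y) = 2.4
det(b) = 7.00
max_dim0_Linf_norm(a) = 1.62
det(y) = 14.22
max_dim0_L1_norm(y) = 4.76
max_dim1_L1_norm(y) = 4.78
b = y @ a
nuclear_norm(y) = 7.59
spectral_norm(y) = 3.60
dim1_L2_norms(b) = [2.34, 3.4, 3.28]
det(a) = 0.49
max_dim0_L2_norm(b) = 3.67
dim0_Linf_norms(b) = [2.34, 1.77, 2.87]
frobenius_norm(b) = 5.27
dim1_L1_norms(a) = [3.44, 0.48, 1.49]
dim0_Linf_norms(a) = [1.24, 0.58, 1.62]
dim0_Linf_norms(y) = [1.7, 2.4, 2.29]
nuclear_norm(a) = 3.41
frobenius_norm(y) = 4.58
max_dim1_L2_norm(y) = 2.96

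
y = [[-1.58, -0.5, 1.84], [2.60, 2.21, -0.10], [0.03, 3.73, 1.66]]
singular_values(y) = [4.8, 3.27, 0.86]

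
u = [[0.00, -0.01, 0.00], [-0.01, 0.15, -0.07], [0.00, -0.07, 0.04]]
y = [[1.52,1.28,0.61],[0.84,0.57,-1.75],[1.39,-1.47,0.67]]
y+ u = [[1.52, 1.27, 0.61], [0.83, 0.72, -1.82], [1.39, -1.54, 0.71]]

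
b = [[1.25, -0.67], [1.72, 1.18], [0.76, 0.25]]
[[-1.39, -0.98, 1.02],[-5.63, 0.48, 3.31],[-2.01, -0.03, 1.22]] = b @ [[-2.06, -0.32, 1.3], [-1.77, 0.87, 0.91]]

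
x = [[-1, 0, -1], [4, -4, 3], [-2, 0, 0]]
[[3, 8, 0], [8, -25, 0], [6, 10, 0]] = x @ [[-3, -5, 0], [-5, -1, 0], [0, -3, 0]]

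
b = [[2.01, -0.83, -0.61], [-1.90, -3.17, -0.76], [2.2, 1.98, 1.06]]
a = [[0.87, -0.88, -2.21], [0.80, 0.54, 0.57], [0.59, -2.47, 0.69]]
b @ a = [[0.72, -0.71, -5.34], [-4.64, 1.84, 1.87], [4.12, -3.49, -3.00]]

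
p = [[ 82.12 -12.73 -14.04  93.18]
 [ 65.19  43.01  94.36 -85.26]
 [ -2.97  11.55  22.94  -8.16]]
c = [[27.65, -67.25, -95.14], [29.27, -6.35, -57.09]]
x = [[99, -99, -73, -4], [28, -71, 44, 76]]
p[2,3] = -8.16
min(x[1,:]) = -71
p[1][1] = 43.01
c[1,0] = 29.27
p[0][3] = 93.18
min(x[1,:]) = -71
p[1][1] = 43.01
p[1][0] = 65.19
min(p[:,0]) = -2.97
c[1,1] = -6.35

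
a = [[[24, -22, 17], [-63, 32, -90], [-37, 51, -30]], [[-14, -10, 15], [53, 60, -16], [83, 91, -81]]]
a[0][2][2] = -30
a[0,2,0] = -37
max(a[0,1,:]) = 32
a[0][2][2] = -30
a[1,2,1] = 91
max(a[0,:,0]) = 24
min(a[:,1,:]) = -90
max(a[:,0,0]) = 24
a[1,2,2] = -81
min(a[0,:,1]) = -22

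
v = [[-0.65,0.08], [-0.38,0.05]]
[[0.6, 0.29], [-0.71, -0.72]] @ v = [[-0.5, 0.06], [0.74, -0.09]]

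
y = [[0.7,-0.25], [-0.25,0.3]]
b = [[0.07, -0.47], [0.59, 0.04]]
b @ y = [[0.17, -0.16], [0.40, -0.14]]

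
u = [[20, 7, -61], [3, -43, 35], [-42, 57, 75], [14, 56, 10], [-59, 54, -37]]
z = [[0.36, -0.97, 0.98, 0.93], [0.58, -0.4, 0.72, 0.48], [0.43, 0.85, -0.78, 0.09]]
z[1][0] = 0.577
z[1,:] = [0.577, -0.402, 0.724, 0.478]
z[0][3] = 0.931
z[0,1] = -0.967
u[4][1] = 54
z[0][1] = -0.967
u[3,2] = 10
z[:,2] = [0.984, 0.724, -0.784]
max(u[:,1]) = 57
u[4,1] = 54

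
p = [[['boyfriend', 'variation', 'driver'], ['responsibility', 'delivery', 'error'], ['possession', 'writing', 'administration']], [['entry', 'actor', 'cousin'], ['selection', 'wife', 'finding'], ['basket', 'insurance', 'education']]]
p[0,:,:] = [['boyfriend', 'variation', 'driver'], ['responsibility', 'delivery', 'error'], ['possession', 'writing', 'administration']]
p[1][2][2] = 'education'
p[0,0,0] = 'boyfriend'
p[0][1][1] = 'delivery'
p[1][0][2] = 'cousin'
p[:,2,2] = ['administration', 'education']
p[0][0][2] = 'driver'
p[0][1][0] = 'responsibility'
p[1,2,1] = 'insurance'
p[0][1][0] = 'responsibility'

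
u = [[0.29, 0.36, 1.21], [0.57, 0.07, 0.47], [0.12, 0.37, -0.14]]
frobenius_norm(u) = 1.55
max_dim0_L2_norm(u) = 1.31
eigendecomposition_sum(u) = [[(0.44-0j), (0.42+0j), (0.64+0j)], [0.35-0.00j, (0.33+0j), 0.51+0.00j], [(0.16-0j), (0.15+0j), 0.23+0.00j]] + [[(-0.08+0.13j), -0.03-0.22j, 0.28+0.12j], [0.11+0.01j, (-0.13+0.1j), (-0.02-0.23j)], [-0.02-0.09j, 0.11+0.09j, (-0.19+0.07j)]] + [[-0.08-0.13j, (-0.03+0.22j), 0.28-0.12j], [0.11-0.01j, (-0.13-0.1j), -0.02+0.23j], [(-0.02+0.09j), (0.11-0.09j), (-0.19-0.07j)]]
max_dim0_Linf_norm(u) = 1.21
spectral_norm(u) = 1.44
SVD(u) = [[-0.89,0.32,0.32], [-0.45,-0.62,-0.65], [-0.01,-0.72,0.69]] @ diag([1.4352081094176699, 0.44260348041400344, 0.3790512389996476]) @ [[-0.36, -0.25, -0.90], [-0.78, -0.44, 0.44], [-0.51, 0.86, -0.03]]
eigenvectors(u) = [[0.76+0.00j, (-0.71+0j), -0.71-0.00j], [0.60+0.00j, (0.25+0.47j), (0.25-0.47j)], [0.27+0.00j, 0.33-0.31j, 0.33+0.31j]]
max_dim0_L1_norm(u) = 1.82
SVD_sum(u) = [[0.46,0.32,1.15], [0.23,0.16,0.58], [0.00,0.0,0.01]] + [[-0.11, -0.06, 0.06], [0.21, 0.12, -0.12], [0.25, 0.14, -0.14]] + [[-0.06, 0.1, -0.0], [0.12, -0.21, 0.01], [-0.13, 0.23, -0.01]]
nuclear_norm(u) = 2.26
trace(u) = 0.22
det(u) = 0.24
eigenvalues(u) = [(1.01+0j), (-0.39+0.29j), (-0.39-0.29j)]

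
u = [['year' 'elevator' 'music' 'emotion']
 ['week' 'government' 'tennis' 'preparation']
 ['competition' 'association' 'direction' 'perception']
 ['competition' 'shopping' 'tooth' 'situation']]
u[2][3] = 'perception'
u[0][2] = 'music'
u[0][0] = 'year'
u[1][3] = 'preparation'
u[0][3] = 'emotion'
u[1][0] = 'week'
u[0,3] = 'emotion'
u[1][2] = 'tennis'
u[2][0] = 'competition'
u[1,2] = 'tennis'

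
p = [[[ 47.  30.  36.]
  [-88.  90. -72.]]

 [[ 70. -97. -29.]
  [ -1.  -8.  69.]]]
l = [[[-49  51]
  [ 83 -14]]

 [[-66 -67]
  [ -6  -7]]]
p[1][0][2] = -29.0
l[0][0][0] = -49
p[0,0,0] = 47.0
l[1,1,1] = -7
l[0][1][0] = 83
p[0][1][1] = 90.0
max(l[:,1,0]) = 83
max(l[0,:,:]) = 83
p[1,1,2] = 69.0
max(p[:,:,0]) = 70.0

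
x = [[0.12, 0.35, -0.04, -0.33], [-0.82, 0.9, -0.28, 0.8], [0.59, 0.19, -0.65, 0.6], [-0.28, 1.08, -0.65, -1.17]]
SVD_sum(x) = [[-0.12, 0.29, -0.14, -0.2], [-0.17, 0.44, -0.22, -0.3], [0.03, -0.07, 0.03, 0.05], [-0.48, 1.24, -0.61, -0.84]] + [[0.06, -0.07, 0.04, -0.16], [-0.40, 0.48, -0.27, 1.13], [-0.16, 0.19, -0.11, 0.46], [0.12, -0.14, 0.08, -0.34]] + [[0.09, 0.01, -0.07, 0.01], [-0.25, -0.02, 0.2, -0.03], [0.73, 0.07, -0.57, 0.10], [0.11, 0.01, -0.08, 0.01]] + [[0.09, 0.11, 0.13, 0.02], [0.01, 0.01, 0.01, 0.0], [-0.00, -0.01, -0.01, -0.00], [-0.02, -0.03, -0.04, -0.0]]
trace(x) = -0.80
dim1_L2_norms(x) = [0.5, 1.48, 1.08, 1.74]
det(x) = 0.57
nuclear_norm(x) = 4.54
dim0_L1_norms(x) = [1.81, 2.52, 1.62, 2.9]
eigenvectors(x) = [[0.25+0.00j, 0.42+0.00j, (-0.18+0.08j), -0.18-0.08j],[(0.85+0j), (0.75+0j), (0.22-0.09j), (0.22+0.09j)],[(0.33+0j), (0.46+0j), (0.74+0j), (0.74-0j)],[(0.31+0j), (0.23+0j), -0.42+0.42j, (-0.42-0.42j)]]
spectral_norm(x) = 1.84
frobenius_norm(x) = 2.58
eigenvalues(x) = [(0.85+0j), (0.51+0j), (-1.08+0.38j), (-1.08-0.38j)]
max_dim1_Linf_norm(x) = 1.17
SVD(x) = [[0.22,-0.12,-0.11,-0.96], [0.32,0.89,0.32,-0.08], [-0.05,0.36,-0.93,0.05], [0.92,-0.26,-0.14,0.26]] @ diag([1.840505996491048, 1.4881029455525825, 1.0031872453596764, 0.20688801576187785]) @ [[-0.29, 0.73, -0.36, -0.50], [-0.31, 0.36, -0.21, 0.86], [-0.78, -0.08, 0.61, -0.1], [-0.46, -0.57, -0.68, -0.09]]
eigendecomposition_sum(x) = [[-0.72+0.00j,0.43+0.00j,-0.17-0.00j,(0.24+0j)], [-2.46+0.00j,1.48+0.00j,(-0.57-0j),0.82+0.00j], [-0.96+0.00j,0.58+0.00j,-0.22-0.00j,(0.32+0j)], [-0.91+0.00j,(0.55+0j),-0.21-0.00j,(0.3+0j)]] + [[(0.89+0j),(-0.24+0j),0.16+0.00j,(-0.23+0j)], [1.57+0.00j,(-0.42+0j),0.27+0.00j,-0.41+0.00j], [0.96+0.00j,(-0.25+0j),(0.17+0j),(-0.25+0j)], [(0.49+0j),-0.13+0.00j,(0.09+0j),(-0.13+0j)]] + [[(-0.02+0.14j), (0.08+0.12j), (-0.01-0.22j), (-0.17-0.2j)], [0.03-0.16j, -0.08-0.14j, (0.01+0.26j), (0.19+0.24j)], [(0.3-0.42j), (-0.07-0.52j), (-0.3+0.77j), 0.26+0.93j], [0.07+0.41j, (0.33+0.26j), (-0.26-0.6j), (-0.67-0.38j)]] + [[-0.02-0.14j, 0.08-0.12j, (-0.01+0.22j), -0.17+0.20j], [0.03+0.16j, -0.08+0.14j, 0.01-0.26j, 0.19-0.24j], [0.30+0.42j, (-0.07+0.52j), -0.30-0.77j, 0.26-0.93j], [0.07-0.41j, 0.33-0.26j, (-0.26+0.6j), -0.67+0.38j]]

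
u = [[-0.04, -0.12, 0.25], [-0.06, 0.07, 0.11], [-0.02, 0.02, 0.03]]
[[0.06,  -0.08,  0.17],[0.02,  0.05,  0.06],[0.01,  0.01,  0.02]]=u @ [[0.09, 0.02, 0.25], [0.02, 0.66, 0.01], [0.25, 0.01, 0.72]]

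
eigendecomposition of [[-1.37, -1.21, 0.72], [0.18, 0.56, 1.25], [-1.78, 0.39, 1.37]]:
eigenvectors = [[0.08+0.00j, (-0.69+0j), (-0.69-0j)], [-0.67+0.00j, (0.13+0.45j), 0.13-0.45j], [-0.74+0.00j, -0.44-0.33j, (-0.44+0.33j)]]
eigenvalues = [(1.92+0j), (-0.68+1.14j), (-0.68-1.14j)]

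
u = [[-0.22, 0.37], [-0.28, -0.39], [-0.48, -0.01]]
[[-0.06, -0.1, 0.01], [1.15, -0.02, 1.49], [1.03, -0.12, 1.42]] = u @ [[-2.12, 0.25, -2.93],[-1.42, -0.12, -1.72]]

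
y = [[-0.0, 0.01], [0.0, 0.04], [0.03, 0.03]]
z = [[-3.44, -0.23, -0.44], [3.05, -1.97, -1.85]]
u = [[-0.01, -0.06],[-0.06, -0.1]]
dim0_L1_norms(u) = [0.07, 0.16]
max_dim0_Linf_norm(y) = 0.04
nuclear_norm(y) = 0.08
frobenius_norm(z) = 5.36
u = z @ y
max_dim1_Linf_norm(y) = 0.04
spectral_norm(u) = 0.13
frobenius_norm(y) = 0.06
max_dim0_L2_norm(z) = 4.6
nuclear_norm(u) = 0.15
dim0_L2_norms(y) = [0.03, 0.05]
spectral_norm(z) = 4.88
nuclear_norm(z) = 7.08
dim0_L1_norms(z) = [6.49, 2.2, 2.29]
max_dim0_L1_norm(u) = 0.16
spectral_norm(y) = 0.05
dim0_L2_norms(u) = [0.06, 0.12]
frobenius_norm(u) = 0.13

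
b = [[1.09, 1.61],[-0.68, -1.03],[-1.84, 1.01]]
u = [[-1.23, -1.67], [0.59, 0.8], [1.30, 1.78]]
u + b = [[-0.14, -0.06],  [-0.09, -0.23],  [-0.54, 2.79]]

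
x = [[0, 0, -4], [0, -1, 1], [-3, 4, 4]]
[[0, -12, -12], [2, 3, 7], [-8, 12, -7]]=x @ [[0, 0, 1], [-2, 0, -4], [0, 3, 3]]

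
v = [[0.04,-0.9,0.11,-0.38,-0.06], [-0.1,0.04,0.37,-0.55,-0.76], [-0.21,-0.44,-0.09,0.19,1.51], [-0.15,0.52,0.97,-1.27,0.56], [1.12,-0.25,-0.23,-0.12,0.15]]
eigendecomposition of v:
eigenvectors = [[0.28+0.00j, (-0.16+0.34j), (-0.16-0.34j), (-0.2+0j), (-0.4+0j)], [-0.28+0.00j, (0.2+0.23j), 0.20-0.23j, 0.12+0.00j, -0.14+0.00j], [0.78+0.00j, (-0.7+0j), -0.70-0.00j, (-0.81+0j), -0.44+0.00j], [0.38+0.00j, (-0.34+0.21j), (-0.34-0.21j), -0.54+0.00j, (-0.76+0j)], [(0.3+0j), (0.26-0.21j), 0.26+0.21j, 0.03+0.00j, (0.22+0j)]]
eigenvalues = [(0.67+0j), (-0.47+0.65j), (-0.47-0.65j), (-0.01+0j), (-0.85+0j)]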